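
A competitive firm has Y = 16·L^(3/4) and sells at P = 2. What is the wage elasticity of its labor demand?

ε = -4

MP_L = (3/4)·16·L^(-1/4), so P·MP_L = w gives 24·L^(-1/4) = w.
Solving, L(w) = (24/w)^(4). This is a constant-elasticity form: L ∝ w^(−4), so ε = −4.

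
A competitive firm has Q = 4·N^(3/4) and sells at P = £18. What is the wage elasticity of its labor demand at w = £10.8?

ε = -4

MP_N = (3/4)·4·N^(-1/4), so P·MP_N = w gives 54·N^(-1/4) = w.
Solving, N(w) = (54/w)^(4). This is a constant-elasticity form: N ∝ w^(−4), so ε = −4.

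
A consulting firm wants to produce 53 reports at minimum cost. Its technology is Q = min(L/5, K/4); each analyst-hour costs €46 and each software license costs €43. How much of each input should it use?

L* = 265, K* = 212

With a fixed-proportions technology, the cost-minimizing bundle uses no slack in either input: L/5 = K/4 = Q.
So L = 5·53 = 265 and K = 4·53 = 212.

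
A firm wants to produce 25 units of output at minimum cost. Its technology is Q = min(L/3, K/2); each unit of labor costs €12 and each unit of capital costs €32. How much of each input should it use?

With a fixed-proportions technology, the cost-minimizing bundle uses no slack in either input: L/3 = K/2 = Q.
So L = 3·25 = 75 and K = 2·25 = 50.

L* = 75, K* = 50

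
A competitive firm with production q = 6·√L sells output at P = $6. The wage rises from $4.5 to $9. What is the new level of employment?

From P·MP_L = w with MP_L = 3·L^(-1/2), the labor demand is L(w) = (18/w)^(2).
At w = 4.5: L = 16. At w = 9: L = 4.

L* = 4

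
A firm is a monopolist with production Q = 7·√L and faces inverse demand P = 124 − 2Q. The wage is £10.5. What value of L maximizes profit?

L* = 16

Marginal revenue from the inverse demand is MR = 124 − 4Q.
The marginal product is MP_L = 3.5·L^(-1/2).
A monopolist hires until marginal revenue product equals the wage: MR·MP_L = w.
At L, Q = 7·√L. Substituting and solving: (124 − 28·√L)·3.5·L^(-1/2) = 10.5 gives L = 16.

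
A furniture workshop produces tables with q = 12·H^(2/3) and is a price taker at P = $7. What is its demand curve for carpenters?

MP_H = (2/3)·12·H^(-1/3) = 8·H^(-1/3).
Setting P·MP_H = w: 56·H^(-1/3) = w.
Solving for H: H^(-1/3) = w/56, so H = (56/w)^(3).

H(w) = 175616/w³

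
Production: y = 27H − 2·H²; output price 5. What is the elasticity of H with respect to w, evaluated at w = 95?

ε = -2.375

From P·MP_H = w with MP_H = 27 − 4H, labor demand is H(w) = (27 − w/5)/4.
dH/dw = −1/(20) = -0.05.
At w = 95, H = 2, so ε = (dH/dw)·(w/H) = (-0.05)·(95/2) = -2.375.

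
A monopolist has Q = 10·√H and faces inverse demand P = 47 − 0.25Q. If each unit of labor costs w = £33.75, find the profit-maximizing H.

H* = 16

Marginal revenue from the inverse demand is MR = 47 − 0.5Q.
The marginal product is MP_H = 5·H^(-1/2).
A monopolist hires until marginal revenue product equals the wage: MR·MP_H = w.
At H, Q = 10·√H. Substituting and solving: (47 − 5·√H)·5·H^(-1/2) = 33.75 gives H = 16.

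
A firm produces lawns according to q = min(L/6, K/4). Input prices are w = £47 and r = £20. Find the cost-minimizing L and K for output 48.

L* = 288, K* = 192

With a fixed-proportions technology, the cost-minimizing bundle uses no slack in either input: L/6 = K/4 = q.
So L = 6·48 = 288 and K = 4·48 = 192.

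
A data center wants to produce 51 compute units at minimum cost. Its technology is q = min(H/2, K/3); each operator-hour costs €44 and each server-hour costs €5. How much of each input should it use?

With a fixed-proportions technology, the cost-minimizing bundle uses no slack in either input: H/2 = K/3 = q.
So H = 2·51 = 102 and K = 3·51 = 153.

H* = 102, K* = 153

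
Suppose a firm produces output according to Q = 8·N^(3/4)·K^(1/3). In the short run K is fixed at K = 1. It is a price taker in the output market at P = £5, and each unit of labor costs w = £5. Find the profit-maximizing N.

N* = 1296

With K = 1, MP_N = (3/4)·8·N^(-1/4)·1^(1/3) = 6·N^(-1/4).
Profit maximization for a price taker requires P·MP_N = w: 5·6·N^(-1/4) = 5.
So N^(-1/4) = 1/6, which gives N = 1296.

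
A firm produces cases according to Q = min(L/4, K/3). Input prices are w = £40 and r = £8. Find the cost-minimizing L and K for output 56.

L* = 224, K* = 168

With a fixed-proportions technology, the cost-minimizing bundle uses no slack in either input: L/4 = K/3 = Q.
So L = 4·56 = 224 and K = 3·56 = 168.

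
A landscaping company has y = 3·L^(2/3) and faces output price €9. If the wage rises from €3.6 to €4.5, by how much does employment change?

ΔL = -61

From P·MP_L = w with MP_L = 2·L^(-1/3), the labor demand is L(w) = (18/w)^(3).
At w = 3.6: L = 125. At w = 4.5: L = 64.
ΔL = 64 − 125 = -61.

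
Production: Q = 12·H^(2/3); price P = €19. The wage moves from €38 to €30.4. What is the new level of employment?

H* = 125

From P·MP_H = w with MP_H = 8·H^(-1/3), the labor demand is H(w) = (152/w)^(3).
At w = 38: H = 64. At w = 30.4: H = 125.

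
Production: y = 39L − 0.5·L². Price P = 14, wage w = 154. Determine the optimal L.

L* = 28

The marginal product of L is MP_L = 39 − L.
A price-taking firm hires until the value of the marginal product equals the wage: P·MP_L = w, so 14·(39 − L) = 154.
Then 39 − L = 11, giving L = 28.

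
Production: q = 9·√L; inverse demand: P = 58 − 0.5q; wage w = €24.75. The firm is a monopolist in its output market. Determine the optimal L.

L* = 16

Marginal revenue from the inverse demand is MR = 58 − q.
The marginal product is MP_L = 4.5·L^(-1/2).
A monopolist hires until marginal revenue product equals the wage: MR·MP_L = w.
At L, q = 9·√L. Substituting and solving: (58 − 9·√L)·4.5·L^(-1/2) = 24.75 gives L = 16.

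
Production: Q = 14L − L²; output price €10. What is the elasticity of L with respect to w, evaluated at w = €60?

From P·MP_L = w with MP_L = 14 − 2L, labor demand is L(w) = (14 − w/10)/2.
dL/dw = −1/(20) = -0.05.
At w = 60, L = 4, so ε = (dL/dw)·(w/L) = (-0.05)·(60/4) = -0.75.

ε = -0.75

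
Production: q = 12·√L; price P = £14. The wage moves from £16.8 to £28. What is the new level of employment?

L* = 9

From P·MP_L = w with MP_L = 6·L^(-1/2), the labor demand is L(w) = (84/w)^(2).
At w = 16.8: L = 25. At w = 28: L = 9.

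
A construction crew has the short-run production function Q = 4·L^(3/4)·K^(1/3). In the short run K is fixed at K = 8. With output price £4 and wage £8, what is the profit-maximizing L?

With K = 8, MP_L = (3/4)·4·L^(-1/4)·8^(1/3) = 6·L^(-1/4).
Profit maximization for a price taker requires P·MP_L = w: 4·6·L^(-1/4) = 8.
So L^(-1/4) = 1/3, which gives L = 81.

L* = 81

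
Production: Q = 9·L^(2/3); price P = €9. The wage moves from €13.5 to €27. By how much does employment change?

ΔL = -56

From P·MP_L = w with MP_L = 6·L^(-1/3), the labor demand is L(w) = (54/w)^(3).
At w = 13.5: L = 64. At w = 27: L = 8.
ΔL = 8 − 64 = -56.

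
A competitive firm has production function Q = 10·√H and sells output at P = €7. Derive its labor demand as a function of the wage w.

MP_H = (1/2)·10·H^(-1/2) = 5·H^(-1/2).
Setting P·MP_H = w: 35·H^(-1/2) = w.
Solving for H: H^(-1/2) = w/35, so H = (35/w)^(2).

H(w) = 1225/w²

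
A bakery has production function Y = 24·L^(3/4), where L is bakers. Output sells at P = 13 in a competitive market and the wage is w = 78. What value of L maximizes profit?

MP_L = (3/4)·24·L^(-1/4) = 18·L^(-1/4).
Profit maximization for a price taker requires P·MP_L = w: 13·18·L^(-1/4) = 78.
So L^(-1/4) = 1/3, which gives L = 81.

L* = 81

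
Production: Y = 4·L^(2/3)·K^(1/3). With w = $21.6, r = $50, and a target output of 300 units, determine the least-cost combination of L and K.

L* = 125, K* = 27

Cost minimization requires the marginal rate of technical substitution to equal the input-price ratio: MP_L/MP_K = w/r.
Here MP_L/MP_K = (2/3)·(K/L)/(1/3) = 2·(K/L). Setting this equal to 21.6/50 = 0.432 gives K = 0.216L.
Substituting into Y = 300: 4·L^(2/3)·(0.216L)^(1/3) = 300.
Solving, L = 125 and K = 27.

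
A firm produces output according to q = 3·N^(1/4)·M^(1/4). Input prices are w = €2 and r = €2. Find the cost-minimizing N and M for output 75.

N* = 625, M* = 625

Cost minimization requires the marginal rate of technical substitution to equal the input-price ratio: MP_N/MP_M = w/r.
Here MP_N/MP_M = (1/4)·(M/N)/(1/4) = (M/N). Setting this equal to 2/2 = 1 gives M = N.
Substituting into q = 75: 3·N^(1/4)·(N)^(1/4) = 75.
Solving, N = 625 and M = 625.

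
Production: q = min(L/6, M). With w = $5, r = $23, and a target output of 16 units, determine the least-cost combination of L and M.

With a fixed-proportions technology, the cost-minimizing bundle uses no slack in either input: L/6 = M = q.
So L = 6·16 = 96 and M = 16.

L* = 96, M* = 16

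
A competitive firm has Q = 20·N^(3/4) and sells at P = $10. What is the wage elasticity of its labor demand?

ε = -4

MP_N = (3/4)·20·N^(-1/4), so P·MP_N = w gives 150·N^(-1/4) = w.
Solving, N(w) = (150/w)^(4). This is a constant-elasticity form: N ∝ w^(−4), so ε = −4.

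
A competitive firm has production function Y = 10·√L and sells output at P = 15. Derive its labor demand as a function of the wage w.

MP_L = (1/2)·10·L^(-1/2) = 5·L^(-1/2).
Setting P·MP_L = w: 75·L^(-1/2) = w.
Solving for L: L^(-1/2) = w/75, so L = (75/w)^(2).

L(w) = 5625/w²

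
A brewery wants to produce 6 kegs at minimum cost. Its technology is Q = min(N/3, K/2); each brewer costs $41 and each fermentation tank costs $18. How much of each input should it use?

N* = 18, K* = 12

With a fixed-proportions technology, the cost-minimizing bundle uses no slack in either input: N/3 = K/2 = Q.
So N = 3·6 = 18 and K = 2·6 = 12.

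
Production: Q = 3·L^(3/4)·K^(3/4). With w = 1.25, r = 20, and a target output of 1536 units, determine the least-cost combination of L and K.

Cost minimization requires the marginal rate of technical substitution to equal the input-price ratio: MP_L/MP_K = w/r.
Here MP_L/MP_K = (3/4)·(K/L)/(3/4) = (K/L). Setting this equal to 1.25/20 = 0.0625 gives K = 0.0625L.
Substituting into Q = 1536: 3·L^(3/4)·(0.0625L)^(3/4) = 1536.
Solving, L = 256 and K = 16.

L* = 256, K* = 16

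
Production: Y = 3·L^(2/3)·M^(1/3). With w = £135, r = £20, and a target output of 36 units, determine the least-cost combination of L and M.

L* = 8, M* = 27

Cost minimization requires the marginal rate of technical substitution to equal the input-price ratio: MP_L/MP_M = w/r.
Here MP_L/MP_M = (2/3)·(M/L)/(1/3) = 2·(M/L). Setting this equal to 135/20 = 6.75 gives M = 3.375L.
Substituting into Y = 36: 3·L^(2/3)·(3.375L)^(1/3) = 36.
Solving, L = 8 and M = 27.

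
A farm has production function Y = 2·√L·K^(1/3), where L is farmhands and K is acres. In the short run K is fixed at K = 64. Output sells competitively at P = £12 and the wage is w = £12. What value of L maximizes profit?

With K = 64, MP_L = (1/2)·2·L^(-1/2)·64^(1/3) = 4·L^(-1/2).
Profit maximization for a price taker requires P·MP_L = w: 12·4·L^(-1/2) = 12.
So L^(-1/2) = 0.25, which gives L = 16.

L* = 16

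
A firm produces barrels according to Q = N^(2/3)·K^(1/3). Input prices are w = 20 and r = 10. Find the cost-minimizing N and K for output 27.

Cost minimization requires the marginal rate of technical substitution to equal the input-price ratio: MP_N/MP_K = w/r.
Here MP_N/MP_K = (2/3)·(K/N)/(1/3) = 2·(K/N). Setting this equal to 20/10 = 2 gives K = N.
Substituting into Q = 27: N^(2/3)·(N)^(1/3) = 27.
Solving, N = 27 and K = 27.

N* = 27, K* = 27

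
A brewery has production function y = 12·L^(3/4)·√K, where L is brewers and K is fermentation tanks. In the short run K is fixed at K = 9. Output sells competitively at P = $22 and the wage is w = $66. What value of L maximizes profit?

With K = 9, MP_L = (3/4)·12·L^(-1/4)·9^(1/2) = 27·L^(-1/4).
Profit maximization for a price taker requires P·MP_L = w: 22·27·L^(-1/4) = 66.
So L^(-1/4) = 1/9, which gives L = 6561.

L* = 6561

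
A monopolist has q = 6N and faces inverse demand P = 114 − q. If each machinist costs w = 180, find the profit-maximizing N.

Marginal revenue from the inverse demand is MR = 114 − 2q.
The marginal product is MP_N = 6.
A monopolist hires until marginal revenue product equals the wage: MR·MP_N = w.
(114 − 12N)·6 = 180, so N = 7.

N* = 7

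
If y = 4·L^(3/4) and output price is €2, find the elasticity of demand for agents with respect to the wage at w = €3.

ε = -4

MP_L = (3/4)·4·L^(-1/4), so P·MP_L = w gives 6·L^(-1/4) = w.
Solving, L(w) = (6/w)^(4). This is a constant-elasticity form: L ∝ w^(−4), so ε = −4.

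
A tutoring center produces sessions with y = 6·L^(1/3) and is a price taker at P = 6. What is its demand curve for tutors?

MP_L = (1/3)·6·L^(-2/3) = 2·L^(-2/3).
Setting P·MP_L = w: 12·L^(-2/3) = w.
Solving for L: L^(-2/3) = w/12, so L = (12/w)^(3/2).

L(w) = (12/w)^(3/2)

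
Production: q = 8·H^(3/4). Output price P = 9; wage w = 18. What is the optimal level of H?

MP_H = (3/4)·8·H^(-1/4) = 6·H^(-1/4).
Profit maximization for a price taker requires P·MP_H = w: 9·6·H^(-1/4) = 18.
So H^(-1/4) = 1/3, which gives H = 81.

H* = 81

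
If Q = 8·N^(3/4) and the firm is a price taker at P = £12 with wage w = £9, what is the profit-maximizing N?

N* = 4096

MP_N = (3/4)·8·N^(-1/4) = 6·N^(-1/4).
Profit maximization for a price taker requires P·MP_N = w: 12·6·N^(-1/4) = 9.
So N^(-1/4) = 0.125, which gives N = 4096.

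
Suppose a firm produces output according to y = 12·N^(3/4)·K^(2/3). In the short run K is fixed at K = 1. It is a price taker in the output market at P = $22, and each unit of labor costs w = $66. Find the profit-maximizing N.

With K = 1, MP_N = (3/4)·12·N^(-1/4)·1^(2/3) = 9·N^(-1/4).
Profit maximization for a price taker requires P·MP_N = w: 22·9·N^(-1/4) = 66.
So N^(-1/4) = 1/3, which gives N = 81.

N* = 81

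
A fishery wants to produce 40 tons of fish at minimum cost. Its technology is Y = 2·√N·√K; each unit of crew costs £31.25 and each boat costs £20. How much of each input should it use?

Cost minimization requires the marginal rate of technical substitution to equal the input-price ratio: MP_N/MP_K = w/r.
Here MP_N/MP_K = (1/2)·(K/N)/(1/2) = (K/N). Setting this equal to 31.25/20 = 1.5625 gives K = 1.5625N.
Substituting into Y = 40: 2·N^(1/2)·(1.5625N)^(1/2) = 40.
Solving, N = 16 and K = 25.

N* = 16, K* = 25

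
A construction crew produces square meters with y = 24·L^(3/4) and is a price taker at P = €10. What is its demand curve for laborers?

MP_L = (3/4)·24·L^(-1/4) = 18·L^(-1/4).
Setting P·MP_L = w: 180·L^(-1/4) = w.
Solving for L: L^(-1/4) = w/180, so L = (180/w)^(4).

L(w) = (180/w)^(4)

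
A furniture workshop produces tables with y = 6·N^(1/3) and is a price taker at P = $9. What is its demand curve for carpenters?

N(w) = (18/w)^(3/2)

MP_N = (1/3)·6·N^(-2/3) = 2·N^(-2/3).
Setting P·MP_N = w: 18·N^(-2/3) = w.
Solving for N: N^(-2/3) = w/18, so N = (18/w)^(3/2).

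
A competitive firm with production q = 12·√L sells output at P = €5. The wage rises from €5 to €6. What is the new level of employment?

From P·MP_L = w with MP_L = 6·L^(-1/2), the labor demand is L(w) = (30/w)^(2).
At w = 5: L = 36. At w = 6: L = 25.

L* = 25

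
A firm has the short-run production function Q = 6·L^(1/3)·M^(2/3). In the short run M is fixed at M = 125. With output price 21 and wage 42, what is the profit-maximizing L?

With M = 125, MP_L = (1/3)·6·L^(-2/3)·125^(2/3) = 50·L^(-2/3).
Profit maximization for a price taker requires P·MP_L = w: 21·50·L^(-2/3) = 42.
So L^(-2/3) = 0.04, which gives L = 125.

L* = 125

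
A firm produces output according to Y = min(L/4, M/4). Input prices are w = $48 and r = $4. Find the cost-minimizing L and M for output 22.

L* = 88, M* = 88

With a fixed-proportions technology, the cost-minimizing bundle uses no slack in either input: L/4 = M/4 = Y.
So L = 4·22 = 88 and M = 4·22 = 88.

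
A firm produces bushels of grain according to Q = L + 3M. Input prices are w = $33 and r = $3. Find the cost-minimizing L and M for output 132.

The inputs are perfect substitutes, so the firm uses whichever has the lower cost per unit of output.
Cost per unit of output via L is 33; via M it is 1. M is cheaper.
Producing Q = 132 with M alone: L = 0, M = 44.

L* = 0, M* = 44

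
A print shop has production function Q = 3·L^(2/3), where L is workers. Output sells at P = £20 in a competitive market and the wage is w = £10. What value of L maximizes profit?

MP_L = (2/3)·3·L^(-1/3) = 2·L^(-1/3).
Profit maximization for a price taker requires P·MP_L = w: 20·2·L^(-1/3) = 10.
So L^(-1/3) = 0.25, which gives L = 64.

L* = 64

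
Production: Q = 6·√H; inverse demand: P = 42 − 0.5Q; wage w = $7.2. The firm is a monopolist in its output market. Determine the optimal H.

Marginal revenue from the inverse demand is MR = 42 − Q.
The marginal product is MP_H = 3·H^(-1/2).
A monopolist hires until marginal revenue product equals the wage: MR·MP_H = w.
At H, Q = 6·√H. Substituting and solving: (42 − 6·√H)·3·H^(-1/2) = 7.2 gives H = 25.

H* = 25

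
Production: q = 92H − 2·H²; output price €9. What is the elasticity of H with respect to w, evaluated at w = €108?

From P·MP_H = w with MP_H = 92 − 4H, labor demand is H(w) = (92 − w/9)/4.
dH/dw = −1/(36) = -1/36.
At w = 108, H = 20, so ε = (dH/dw)·(w/H) = (-1/36)·(108/20) = -0.15.

ε = -0.15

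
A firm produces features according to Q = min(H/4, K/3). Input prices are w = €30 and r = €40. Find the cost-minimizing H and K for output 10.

H* = 40, K* = 30

With a fixed-proportions technology, the cost-minimizing bundle uses no slack in either input: H/4 = K/3 = Q.
So H = 4·10 = 40 and K = 3·10 = 30.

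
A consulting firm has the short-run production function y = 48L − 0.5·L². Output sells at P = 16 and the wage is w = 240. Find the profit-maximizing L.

L* = 33

The marginal product of L is MP_L = 48 − L.
A price-taking firm hires until the value of the marginal product equals the wage: P·MP_L = w, so 16·(48 − L) = 240.
Then 48 − L = 15, giving L = 33.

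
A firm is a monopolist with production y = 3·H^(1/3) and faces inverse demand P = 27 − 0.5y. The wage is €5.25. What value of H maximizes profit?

H* = 8

Marginal revenue from the inverse demand is MR = 27 − y.
The marginal product is MP_H = H^(-2/3).
A monopolist hires until marginal revenue product equals the wage: MR·MP_H = w.
At H, y = 3·H^(1/3). Substituting and solving: (27 − 3·H^(1/3))·H^(-2/3) = 5.25 gives H = 8.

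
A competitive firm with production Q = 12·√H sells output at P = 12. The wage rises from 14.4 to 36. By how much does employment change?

From P·MP_H = w with MP_H = 6·H^(-1/2), the labor demand is H(w) = (72/w)^(2).
At w = 14.4: H = 25. At w = 36: H = 4.
ΔH = 4 − 25 = -21.

ΔH = -21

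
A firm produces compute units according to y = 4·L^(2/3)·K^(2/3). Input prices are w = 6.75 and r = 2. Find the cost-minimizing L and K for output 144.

L* = 8, K* = 27

Cost minimization requires the marginal rate of technical substitution to equal the input-price ratio: MP_L/MP_K = w/r.
Here MP_L/MP_K = (2/3)·(K/L)/(2/3) = (K/L). Setting this equal to 6.75/2 = 3.375 gives K = 3.375L.
Substituting into y = 144: 4·L^(2/3)·(3.375L)^(2/3) = 144.
Solving, L = 8 and K = 27.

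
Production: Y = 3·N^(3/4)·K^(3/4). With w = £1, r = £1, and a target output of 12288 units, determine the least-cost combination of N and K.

Cost minimization requires the marginal rate of technical substitution to equal the input-price ratio: MP_N/MP_K = w/r.
Here MP_N/MP_K = (3/4)·(K/N)/(3/4) = (K/N). Setting this equal to 1/1 = 1 gives K = N.
Substituting into Y = 12288: 3·N^(3/4)·(N)^(3/4) = 12288.
Solving, N = 256 and K = 256.

N* = 256, K* = 256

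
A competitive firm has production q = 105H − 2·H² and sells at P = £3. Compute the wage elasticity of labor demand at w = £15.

ε = -0.05

From P·MP_H = w with MP_H = 105 − 4H, labor demand is H(w) = (105 − w/3)/4.
dH/dw = −1/(12) = -1/12.
At w = 15, H = 25, so ε = (dH/dw)·(w/H) = (-1/12)·(15/25) = -0.05.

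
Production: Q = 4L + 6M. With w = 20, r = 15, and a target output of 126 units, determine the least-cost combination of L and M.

L* = 0, M* = 21

The inputs are perfect substitutes, so the firm uses whichever has the lower cost per unit of output.
Cost per unit of output via L is w/4 = 5; via M it is r/6 = 2.5. M is cheaper.
Producing Q = 126 with M alone: L = 0, M = 21.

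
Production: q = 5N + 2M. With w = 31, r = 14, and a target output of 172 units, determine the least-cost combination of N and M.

The inputs are perfect substitutes, so the firm uses whichever has the lower cost per unit of output.
Cost per unit of output via N is w/5 = 6.2; via M it is r/2 = 7. N is cheaper.
Producing q = 172 with N alone: N = 34.4, M = 0.

N* = 34.4, M* = 0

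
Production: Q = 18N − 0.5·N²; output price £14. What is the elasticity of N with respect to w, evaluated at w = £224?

From P·MP_N = w with MP_N = 18 − N, labor demand is N(w) = 18 − w/14.
dN/dw = −1/(14) = -1/14.
At w = 224, N = 2, so ε = (dN/dw)·(w/N) = (-1/14)·(224/2) = -8.

ε = -8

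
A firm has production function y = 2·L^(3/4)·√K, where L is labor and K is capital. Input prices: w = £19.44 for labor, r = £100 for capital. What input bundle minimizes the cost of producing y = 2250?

Cost minimization requires the marginal rate of technical substitution to equal the input-price ratio: MP_L/MP_K = w/r.
Here MP_L/MP_K = (3/4)·(K/L)/(1/2) = 1.5·(K/L). Setting this equal to 19.44/100 = 0.1944 gives K = 0.1296L.
Substituting into y = 2250: 2·L^(3/4)·(0.1296L)^(1/2) = 2250.
Solving, L = 625 and K = 81.

L* = 625, K* = 81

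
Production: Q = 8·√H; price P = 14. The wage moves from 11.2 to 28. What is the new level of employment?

From P·MP_H = w with MP_H = 4·H^(-1/2), the labor demand is H(w) = (56/w)^(2).
At w = 11.2: H = 25. At w = 28: H = 4.

H* = 4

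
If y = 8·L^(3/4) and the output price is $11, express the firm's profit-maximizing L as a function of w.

L(w) = (66/w)^(4)

MP_L = (3/4)·8·L^(-1/4) = 6·L^(-1/4).
Setting P·MP_L = w: 66·L^(-1/4) = w.
Solving for L: L^(-1/4) = w/66, so L = (66/w)^(4).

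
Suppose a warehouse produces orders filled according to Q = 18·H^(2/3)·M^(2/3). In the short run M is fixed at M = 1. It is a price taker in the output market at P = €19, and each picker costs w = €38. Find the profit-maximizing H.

H* = 216

With M = 1, MP_H = (2/3)·18·H^(-1/3)·1^(2/3) = 12·H^(-1/3).
Profit maximization for a price taker requires P·MP_H = w: 19·12·H^(-1/3) = 38.
So H^(-1/3) = 1/6, which gives H = 216.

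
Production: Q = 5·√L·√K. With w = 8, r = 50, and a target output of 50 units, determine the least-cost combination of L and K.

L* = 25, K* = 4

Cost minimization requires the marginal rate of technical substitution to equal the input-price ratio: MP_L/MP_K = w/r.
Here MP_L/MP_K = (1/2)·(K/L)/(1/2) = (K/L). Setting this equal to 8/50 = 0.16 gives K = 0.16L.
Substituting into Q = 50: 5·L^(1/2)·(0.16L)^(1/2) = 50.
Solving, L = 25 and K = 4.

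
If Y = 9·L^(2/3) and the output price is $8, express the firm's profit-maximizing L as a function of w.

MP_L = (2/3)·9·L^(-1/3) = 6·L^(-1/3).
Setting P·MP_L = w: 48·L^(-1/3) = w.
Solving for L: L^(-1/3) = w/48, so L = (48/w)^(3).

L(w) = 110592/w³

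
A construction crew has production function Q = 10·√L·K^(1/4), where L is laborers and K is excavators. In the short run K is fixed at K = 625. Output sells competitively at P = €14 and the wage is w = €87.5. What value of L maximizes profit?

With K = 625, MP_L = (1/2)·10·L^(-1/2)·625^(1/4) = 25·L^(-1/2).
Profit maximization for a price taker requires P·MP_L = w: 14·25·L^(-1/2) = 87.5.
So L^(-1/2) = 0.25, which gives L = 16.

L* = 16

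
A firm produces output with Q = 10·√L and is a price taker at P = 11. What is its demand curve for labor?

MP_L = (1/2)·10·L^(-1/2) = 5·L^(-1/2).
Setting P·MP_L = w: 55·L^(-1/2) = w.
Solving for L: L^(-1/2) = w/55, so L = (55/w)^(2).

L(w) = 3025/w²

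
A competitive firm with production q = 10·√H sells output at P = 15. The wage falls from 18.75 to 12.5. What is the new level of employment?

H* = 36

From P·MP_H = w with MP_H = 5·H^(-1/2), the labor demand is H(w) = (75/w)^(2).
At w = 18.75: H = 16. At w = 12.5: H = 36.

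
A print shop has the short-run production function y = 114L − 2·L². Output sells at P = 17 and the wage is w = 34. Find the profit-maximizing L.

L* = 28

The marginal product of L is MP_L = 114 − 4L.
A price-taking firm hires until the value of the marginal product equals the wage: P·MP_L = w, so 17·(114 − 4L) = 34.
Then 114 − 4L = 2, giving L = 28.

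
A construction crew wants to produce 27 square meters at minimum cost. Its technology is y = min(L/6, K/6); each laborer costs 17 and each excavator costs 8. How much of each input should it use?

L* = 162, K* = 162

With a fixed-proportions technology, the cost-minimizing bundle uses no slack in either input: L/6 = K/6 = y.
So L = 6·27 = 162 and K = 6·27 = 162.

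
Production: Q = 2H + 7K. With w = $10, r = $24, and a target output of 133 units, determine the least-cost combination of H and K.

The inputs are perfect substitutes, so the firm uses whichever has the lower cost per unit of output.
Cost per unit of output via H is w/2 = 5; via K it is r/7 = 24/7. K is cheaper.
Producing Q = 133 with K alone: H = 0, K = 19.

H* = 0, K* = 19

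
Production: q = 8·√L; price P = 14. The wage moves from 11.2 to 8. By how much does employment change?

From P·MP_L = w with MP_L = 4·L^(-1/2), the labor demand is L(w) = (56/w)^(2).
At w = 11.2: L = 25. At w = 8: L = 49.
ΔL = 49 − 25 = 24.

ΔL = 24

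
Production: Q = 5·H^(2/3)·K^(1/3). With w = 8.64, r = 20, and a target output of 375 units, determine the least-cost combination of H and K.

Cost minimization requires the marginal rate of technical substitution to equal the input-price ratio: MP_H/MP_K = w/r.
Here MP_H/MP_K = (2/3)·(K/H)/(1/3) = 2·(K/H). Setting this equal to 8.64/20 = 0.432 gives K = 0.216H.
Substituting into Q = 375: 5·H^(2/3)·(0.216H)^(1/3) = 375.
Solving, H = 125 and K = 27.

H* = 125, K* = 27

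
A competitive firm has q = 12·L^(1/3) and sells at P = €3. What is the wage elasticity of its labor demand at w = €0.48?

MP_L = (1/3)·12·L^(-2/3), so P·MP_L = w gives 12·L^(-2/3) = w.
Solving, L(w) = (12/w)^(3/2). This is a constant-elasticity form: L ∝ w^(−3/2), so ε = −3/2.

ε = -1.5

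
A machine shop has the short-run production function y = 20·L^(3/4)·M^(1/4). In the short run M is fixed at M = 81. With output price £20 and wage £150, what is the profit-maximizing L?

L* = 1296

With M = 81, MP_L = (3/4)·20·L^(-1/4)·81^(1/4) = 45·L^(-1/4).
Profit maximization for a price taker requires P·MP_L = w: 20·45·L^(-1/4) = 150.
So L^(-1/4) = 1/6, which gives L = 1296.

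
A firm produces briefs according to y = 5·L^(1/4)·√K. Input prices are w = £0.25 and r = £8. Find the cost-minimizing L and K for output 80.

Cost minimization requires the marginal rate of technical substitution to equal the input-price ratio: MP_L/MP_K = w/r.
Here MP_L/MP_K = (1/4)·(K/L)/(1/2) = 0.5·(K/L). Setting this equal to 0.25/8 = 0.03125 gives K = 0.0625L.
Substituting into y = 80: 5·L^(1/4)·(0.0625L)^(1/2) = 80.
Solving, L = 256 and K = 16.

L* = 256, K* = 16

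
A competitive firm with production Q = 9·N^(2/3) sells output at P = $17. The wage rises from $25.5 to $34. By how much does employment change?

From P·MP_N = w with MP_N = 6·N^(-1/3), the labor demand is N(w) = (102/w)^(3).
At w = 25.5: N = 64. At w = 34: N = 27.
ΔN = 27 − 64 = -37.

ΔN = -37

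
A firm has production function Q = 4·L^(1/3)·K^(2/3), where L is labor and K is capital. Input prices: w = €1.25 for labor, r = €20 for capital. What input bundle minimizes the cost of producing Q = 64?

Cost minimization requires the marginal rate of technical substitution to equal the input-price ratio: MP_L/MP_K = w/r.
Here MP_L/MP_K = (1/3)·(K/L)/(2/3) = 0.5·(K/L). Setting this equal to 1.25/20 = 0.0625 gives K = 0.125L.
Substituting into Q = 64: 4·L^(1/3)·(0.125L)^(2/3) = 64.
Solving, L = 64 and K = 8.

L* = 64, K* = 8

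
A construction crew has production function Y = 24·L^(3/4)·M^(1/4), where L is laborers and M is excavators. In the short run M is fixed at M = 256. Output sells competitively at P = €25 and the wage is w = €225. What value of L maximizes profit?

L* = 4096

With M = 256, MP_L = (3/4)·24·L^(-1/4)·256^(1/4) = 72·L^(-1/4).
Profit maximization for a price taker requires P·MP_L = w: 25·72·L^(-1/4) = 225.
So L^(-1/4) = 0.125, which gives L = 4096.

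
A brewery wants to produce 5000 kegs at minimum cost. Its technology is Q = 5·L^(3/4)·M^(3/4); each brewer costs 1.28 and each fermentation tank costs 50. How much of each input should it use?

L* = 625, M* = 16

Cost minimization requires the marginal rate of technical substitution to equal the input-price ratio: MP_L/MP_M = w/r.
Here MP_L/MP_M = (3/4)·(M/L)/(3/4) = (M/L). Setting this equal to 1.28/50 = 0.0256 gives M = 0.0256L.
Substituting into Q = 5000: 5·L^(3/4)·(0.0256L)^(3/4) = 5000.
Solving, L = 625 and M = 16.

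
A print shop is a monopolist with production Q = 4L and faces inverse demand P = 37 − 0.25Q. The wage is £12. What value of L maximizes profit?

Marginal revenue from the inverse demand is MR = 37 − 0.5Q.
The marginal product is MP_L = 4.
A monopolist hires until marginal revenue product equals the wage: MR·MP_L = w.
(37 − 2L)·4 = 12, so L = 17.

L* = 17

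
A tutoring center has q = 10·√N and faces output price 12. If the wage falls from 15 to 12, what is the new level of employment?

From P·MP_N = w with MP_N = 5·N^(-1/2), the labor demand is N(w) = (60/w)^(2).
At w = 15: N = 16. At w = 12: N = 25.

N* = 25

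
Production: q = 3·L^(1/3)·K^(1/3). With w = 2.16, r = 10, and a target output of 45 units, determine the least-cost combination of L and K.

L* = 125, K* = 27

Cost minimization requires the marginal rate of technical substitution to equal the input-price ratio: MP_L/MP_K = w/r.
Here MP_L/MP_K = (1/3)·(K/L)/(1/3) = (K/L). Setting this equal to 2.16/10 = 0.216 gives K = 0.216L.
Substituting into q = 45: 3·L^(1/3)·(0.216L)^(1/3) = 45.
Solving, L = 125 and K = 27.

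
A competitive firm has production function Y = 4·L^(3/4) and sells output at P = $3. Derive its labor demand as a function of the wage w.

MP_L = (3/4)·4·L^(-1/4) = 3·L^(-1/4).
Setting P·MP_L = w: 9·L^(-1/4) = w.
Solving for L: L^(-1/4) = w/9, so L = (9/w)^(4).

L(w) = 6561/w^(4)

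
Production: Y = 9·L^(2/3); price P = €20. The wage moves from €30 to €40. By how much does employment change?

From P·MP_L = w with MP_L = 6·L^(-1/3), the labor demand is L(w) = (120/w)^(3).
At w = 30: L = 64. At w = 40: L = 27.
ΔL = 27 − 64 = -37.

ΔL = -37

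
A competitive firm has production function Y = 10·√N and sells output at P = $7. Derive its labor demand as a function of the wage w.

MP_N = (1/2)·10·N^(-1/2) = 5·N^(-1/2).
Setting P·MP_N = w: 35·N^(-1/2) = w.
Solving for N: N^(-1/2) = w/35, so N = (35/w)^(2).

N(w) = 1225/w²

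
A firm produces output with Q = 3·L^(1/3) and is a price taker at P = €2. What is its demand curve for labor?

MP_L = (1/3)·3·L^(-2/3) = L^(-2/3).
Setting P·MP_L = w: 2·L^(-2/3) = w.
Solving for L: L^(-2/3) = w/2, so L = (2/w)^(3/2).

L(w) = (2/w)^(3/2)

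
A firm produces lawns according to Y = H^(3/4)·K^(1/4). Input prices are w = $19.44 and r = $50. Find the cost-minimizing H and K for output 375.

H* = 625, K* = 81

Cost minimization requires the marginal rate of technical substitution to equal the input-price ratio: MP_H/MP_K = w/r.
Here MP_H/MP_K = (3/4)·(K/H)/(1/4) = 3·(K/H). Setting this equal to 19.44/50 = 0.3888 gives K = 0.1296H.
Substituting into Y = 375: H^(3/4)·(0.1296H)^(1/4) = 375.
Solving, H = 625 and K = 81.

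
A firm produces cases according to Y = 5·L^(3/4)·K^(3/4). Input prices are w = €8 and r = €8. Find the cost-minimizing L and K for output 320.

L* = 16, K* = 16

Cost minimization requires the marginal rate of technical substitution to equal the input-price ratio: MP_L/MP_K = w/r.
Here MP_L/MP_K = (3/4)·(K/L)/(3/4) = (K/L). Setting this equal to 8/8 = 1 gives K = L.
Substituting into Y = 320: 5·L^(3/4)·(L)^(3/4) = 320.
Solving, L = 16 and K = 16.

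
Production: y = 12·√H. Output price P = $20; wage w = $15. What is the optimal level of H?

MP_H = (1/2)·12·H^(-1/2) = 6·H^(-1/2).
Profit maximization for a price taker requires P·MP_H = w: 20·6·H^(-1/2) = 15.
So H^(-1/2) = 0.125, which gives H = 64.

H* = 64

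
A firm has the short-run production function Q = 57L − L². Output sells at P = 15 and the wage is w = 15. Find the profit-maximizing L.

L* = 28

The marginal product of L is MP_L = 57 − 2L.
A price-taking firm hires until the value of the marginal product equals the wage: P·MP_L = w, so 15·(57 − 2L) = 15.
Then 57 − 2L = 1, giving L = 28.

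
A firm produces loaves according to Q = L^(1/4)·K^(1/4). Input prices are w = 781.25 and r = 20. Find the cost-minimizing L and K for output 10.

Cost minimization requires the marginal rate of technical substitution to equal the input-price ratio: MP_L/MP_K = w/r.
Here MP_L/MP_K = (1/4)·(K/L)/(1/4) = (K/L). Setting this equal to 781.25/20 = 39.0625 gives K = 39.0625L.
Substituting into Q = 10: L^(1/4)·(39.0625L)^(1/4) = 10.
Solving, L = 16 and K = 625.

L* = 16, K* = 625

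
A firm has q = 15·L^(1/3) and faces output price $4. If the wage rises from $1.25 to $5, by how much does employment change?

ΔL = -56

From P·MP_L = w with MP_L = 5·L^(-2/3), the labor demand is L(w) = (20/w)^(3/2).
At w = 1.25: L = 64. At w = 5: L = 8.
ΔL = 8 − 64 = -56.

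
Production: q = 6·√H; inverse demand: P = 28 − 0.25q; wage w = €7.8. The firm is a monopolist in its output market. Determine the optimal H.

Marginal revenue from the inverse demand is MR = 28 − 0.5q.
The marginal product is MP_H = 3·H^(-1/2).
A monopolist hires until marginal revenue product equals the wage: MR·MP_H = w.
At H, q = 6·√H. Substituting and solving: (28 − 3·√H)·3·H^(-1/2) = 7.8 gives H = 25.

H* = 25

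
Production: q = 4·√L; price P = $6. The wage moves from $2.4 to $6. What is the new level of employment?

L* = 4

From P·MP_L = w with MP_L = 2·L^(-1/2), the labor demand is L(w) = (12/w)^(2).
At w = 2.4: L = 25. At w = 6: L = 4.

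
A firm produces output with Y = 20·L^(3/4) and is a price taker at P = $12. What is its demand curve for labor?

MP_L = (3/4)·20·L^(-1/4) = 15·L^(-1/4).
Setting P·MP_L = w: 180·L^(-1/4) = w.
Solving for L: L^(-1/4) = w/180, so L = (180/w)^(4).

L(w) = (180/w)^(4)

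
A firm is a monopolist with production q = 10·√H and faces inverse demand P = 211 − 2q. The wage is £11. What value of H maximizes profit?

Marginal revenue from the inverse demand is MR = 211 − 4q.
The marginal product is MP_H = 5·H^(-1/2).
A monopolist hires until marginal revenue product equals the wage: MR·MP_H = w.
At H, q = 10·√H. Substituting and solving: (211 − 40·√H)·5·H^(-1/2) = 11 gives H = 25.

H* = 25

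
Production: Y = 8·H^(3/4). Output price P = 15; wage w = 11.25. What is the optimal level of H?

MP_H = (3/4)·8·H^(-1/4) = 6·H^(-1/4).
Profit maximization for a price taker requires P·MP_H = w: 15·6·H^(-1/4) = 11.25.
So H^(-1/4) = 0.125, which gives H = 4096.

H* = 4096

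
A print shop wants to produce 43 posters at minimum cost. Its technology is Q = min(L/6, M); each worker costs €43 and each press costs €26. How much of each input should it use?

L* = 258, M* = 43

With a fixed-proportions technology, the cost-minimizing bundle uses no slack in either input: L/6 = M = Q.
So L = 6·43 = 258 and M = 43.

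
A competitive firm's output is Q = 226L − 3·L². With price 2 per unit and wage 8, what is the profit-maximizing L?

L* = 37

The marginal product of L is MP_L = 226 − 6L.
A price-taking firm hires until the value of the marginal product equals the wage: P·MP_L = w, so 2·(226 − 6L) = 8.
Then 226 − 6L = 4, giving L = 37.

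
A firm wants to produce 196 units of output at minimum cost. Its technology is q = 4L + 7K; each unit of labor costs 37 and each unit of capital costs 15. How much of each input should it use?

L* = 0, K* = 28

The inputs are perfect substitutes, so the firm uses whichever has the lower cost per unit of output.
Cost per unit of output via L is w/4 = 9.25; via K it is r/7 = 15/7. K is cheaper.
Producing q = 196 with K alone: L = 0, K = 28.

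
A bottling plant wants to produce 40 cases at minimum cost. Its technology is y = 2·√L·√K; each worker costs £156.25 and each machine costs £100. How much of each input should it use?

L* = 16, K* = 25

Cost minimization requires the marginal rate of technical substitution to equal the input-price ratio: MP_L/MP_K = w/r.
Here MP_L/MP_K = (1/2)·(K/L)/(1/2) = (K/L). Setting this equal to 156.25/100 = 1.5625 gives K = 1.5625L.
Substituting into y = 40: 2·L^(1/2)·(1.5625L)^(1/2) = 40.
Solving, L = 16 and K = 25.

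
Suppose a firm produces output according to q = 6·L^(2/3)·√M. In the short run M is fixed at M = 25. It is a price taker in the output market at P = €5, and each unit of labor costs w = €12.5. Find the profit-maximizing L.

With M = 25, MP_L = (2/3)·6·L^(-1/3)·25^(1/2) = 20·L^(-1/3).
Profit maximization for a price taker requires P·MP_L = w: 5·20·L^(-1/3) = 12.5.
So L^(-1/3) = 0.125, which gives L = 512.

L* = 512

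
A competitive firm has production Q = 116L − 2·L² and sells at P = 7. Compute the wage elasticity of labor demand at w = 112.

From P·MP_L = w with MP_L = 116 − 4L, labor demand is L(w) = (116 − w/7)/4.
dL/dw = −1/(28) = -1/28.
At w = 112, L = 25, so ε = (dL/dw)·(w/L) = (-1/28)·(112/25) = -0.16.

ε = -0.16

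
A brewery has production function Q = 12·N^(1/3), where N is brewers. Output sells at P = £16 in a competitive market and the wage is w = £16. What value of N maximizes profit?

MP_N = (1/3)·12·N^(-2/3) = 4·N^(-2/3).
Profit maximization for a price taker requires P·MP_N = w: 16·4·N^(-2/3) = 16.
So N^(-2/3) = 0.25, which gives N = 8.

N* = 8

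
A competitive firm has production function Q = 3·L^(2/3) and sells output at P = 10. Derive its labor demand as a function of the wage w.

L(w) = 8000/w³

MP_L = (2/3)·3·L^(-1/3) = 2·L^(-1/3).
Setting P·MP_L = w: 20·L^(-1/3) = w.
Solving for L: L^(-1/3) = w/20, so L = (20/w)^(3).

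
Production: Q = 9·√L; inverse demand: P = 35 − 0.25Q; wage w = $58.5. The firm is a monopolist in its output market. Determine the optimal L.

L* = 4

Marginal revenue from the inverse demand is MR = 35 − 0.5Q.
The marginal product is MP_L = 4.5·L^(-1/2).
A monopolist hires until marginal revenue product equals the wage: MR·MP_L = w.
At L, Q = 9·√L. Substituting and solving: (35 − 4.5·√L)·4.5·L^(-1/2) = 58.5 gives L = 4.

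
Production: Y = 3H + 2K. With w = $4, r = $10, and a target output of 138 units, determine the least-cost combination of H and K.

H* = 46, K* = 0

The inputs are perfect substitutes, so the firm uses whichever has the lower cost per unit of output.
Cost per unit of output via H is w/3 = 4/3; via K it is r/2 = 5. H is cheaper.
Producing Y = 138 with H alone: H = 46, K = 0.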